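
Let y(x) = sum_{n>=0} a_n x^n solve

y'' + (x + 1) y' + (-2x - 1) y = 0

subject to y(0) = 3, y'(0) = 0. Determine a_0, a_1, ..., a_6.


Ansatz: y(x) = sum_{n>=0} a_n x^n, so y'(x) = sum_{n>=1} n a_n x^(n-1) and y''(x) = sum_{n>=2} n(n-1) a_n x^(n-2).
Substitute into P(x) y'' + Q(x) y' + R(x) y = 0 with P(x) = 1, Q(x) = x + 1, R(x) = -2x - 1, and match powers of x.
Initial conditions: a_0 = 3, a_1 = 0.
Setting the coefficient of each power of x to zero and solving order by order (substituting the coefficients already found):
  x^0: 2 a_2 + a_1 - a_0 = 0  ->  2 a_2 = -a_1 + a_0 = 3  ->  a_2 = 3/2
  x^1: 6 a_3 + 2 a_2 - 2 a_0 = 0  ->  6 a_3 = -2 a_2 + 2 a_0 = 3  ->  a_3 = 1/2
  x^2: 12 a_4 + 3 a_3 + a_2 - 2 a_1 = 0  ->  12 a_4 = -3 a_3 - a_2 + 2 a_1 = -3  ->  a_4 = -1/4
  x^3: 20 a_5 + 4 a_4 + 2 a_3 - 2 a_2 = 0  ->  20 a_5 = -4 a_4 - 2 a_3 + 2 a_2 = 3  ->  a_5 = 3/20
  x^4: 30 a_6 + 5 a_5 + 3 a_4 - 2 a_3 = 0  ->  30 a_6 = -5 a_5 - 3 a_4 + 2 a_3 = 1  ->  a_6 = 1/30
Truncated series: y(x) = 3 + (3/2) x^2 + (1/2) x^3 - (1/4) x^4 + (3/20) x^5 + (1/30) x^6 + O(x^7).

a_0 = 3; a_1 = 0; a_2 = 3/2; a_3 = 1/2; a_4 = -1/4; a_5 = 3/20; a_6 = 1/30


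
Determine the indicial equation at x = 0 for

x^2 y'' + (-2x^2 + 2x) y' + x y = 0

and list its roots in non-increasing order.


Divide by x^2 to reach normal form y'' + P_1(x) y' + P_2(x) y = 0 with P_1(x) = -2 + 2/x and P_2(x) = 1/x.
x = 0 is a singular point because the y'-coefficient -2 + 2/x has a pole at x = 0 and the y-coefficient 1/x has a pole at x = 0.
It is a regular singular point because x P_1(x) = p(x) = 2 - 2x and x^2 P_2(x) = q(x) = x are polynomials, hence analytic at x = 0.
p(0) = 2,  q(0) = 0.
Indicial equation: r(r-1) + p(0) r + q(0) = 0, i.e. r^2 + (p(0) - 1) r + q(0) = 0, i.e. r^2 + 1 r = 0.
Discriminant: (1)^2 - 4(0) = 1, so r = (-1 ± 1)/2.
Solving: r_1 = 0, r_2 = -1.

indicial: r^2 + 1 r = 0; roots r_1 = 0, r_2 = -1


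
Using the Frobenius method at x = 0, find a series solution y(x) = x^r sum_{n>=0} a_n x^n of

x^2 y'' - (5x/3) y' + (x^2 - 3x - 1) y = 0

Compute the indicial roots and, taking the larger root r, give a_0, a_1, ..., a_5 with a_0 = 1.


Write in Frobenius form y'' + (p(x)/x) y' + (q(x)/x^2) y = 0:
  p(x) = -5/3,  q(x) = x^2 - 3x - 1.
Indicial equation: r(r-1) + (-5/3) r + (-1) = 0 -> roots r_1 = 3, r_2 = -1/3.
Take r = r_1 = 3. Let y(x) = x^r sum_{n>=0} a_n x^n with a_0 = 1.
Substitute y = x^r sum a_n x^n and match x^{r+n}. The recurrence is
  D(n) a_n - 3 a_{n-1} + 1 a_{n-2} = 0,  where D(n) = (r+n)(r+n-1) + (-5/3)(r+n) + (-1).
  a_n = [3 a_{n-1} - 1 a_{n-2}] / D(n).
Since the indicial polynomial factors as (r - r_1)(r - r_2), D(n) = (r_1 + n - r_1)(r_1 + n - r_2) = n(n + 10/3).
Evaluating step by step (a_0 = 1):
  n = 1: D(1) = 1(1 + 10/3) = 13/3; numerator = 3(1) = 3; a_1 = (3)/(13/3) = 9/13
  n = 2: D(2) = 2(2 + 10/3) = 32/3; numerator = 3(9/13) - 1(1) = 14/13; a_2 = (14/13)/(32/3) = 21/208
  n = 3: D(3) = 3(3 + 10/3) = 19; numerator = 3(21/208) - 1(9/13) = -81/208; a_3 = (-81/208)/(19) = -81/3952
  n = 4: D(4) = 4(4 + 10/3) = 88/3; numerator = 3(-81/3952) - 1(21/208) = -321/1976; a_4 = (-321/1976)/(88/3) = -963/173888
  n = 5: D(5) = 5(5 + 10/3) = 125/3; numerator = 3(-963/173888) - 1(-81/3952) = 675/173888; a_5 = (675/173888)/(125/3) = 81/869440

r = 3; a_0 = 1; a_1 = 9/13; a_2 = 21/208; a_3 = -81/3952; a_4 = -963/173888; a_5 = 81/869440


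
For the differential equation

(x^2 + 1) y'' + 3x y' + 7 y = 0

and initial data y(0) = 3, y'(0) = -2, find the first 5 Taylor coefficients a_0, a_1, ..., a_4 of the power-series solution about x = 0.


Ansatz: y(x) = sum_{n>=0} a_n x^n, so y'(x) = sum_{n>=1} n a_n x^(n-1) and y''(x) = sum_{n>=2} n(n-1) a_n x^(n-2).
Substitute into P(x) y'' + Q(x) y' + R(x) y = 0 with P(x) = x^2 + 1, Q(x) = 3x, R(x) = 7, and match powers of x.
Initial conditions: a_0 = 3, a_1 = -2.
Setting the coefficient of each power of x to zero and solving order by order (substituting the coefficients already found):
  x^0: 2 a_2 + 7 a_0 = 0  ->  2 a_2 = -7 a_0 = -21  ->  a_2 = -21/2
  x^1: 6 a_3 + 10 a_1 = 0  ->  6 a_3 = -10 a_1 = 20  ->  a_3 = 10/3
  x^2: 12 a_4 + 15 a_2 = 0  ->  12 a_4 = -15 a_2 = 315/2  ->  a_4 = 105/8
Truncated series: y(x) = 3 - 2 x - (21/2) x^2 + (10/3) x^3 + (105/8) x^4 + O(x^5).

a_0 = 3; a_1 = -2; a_2 = -21/2; a_3 = 10/3; a_4 = 105/8


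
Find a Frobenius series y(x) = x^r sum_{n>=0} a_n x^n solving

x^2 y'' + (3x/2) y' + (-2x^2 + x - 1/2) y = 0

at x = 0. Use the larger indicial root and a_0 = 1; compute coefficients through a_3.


Write in Frobenius form y'' + (p(x)/x) y' + (q(x)/x^2) y = 0:
  p(x) = 3/2,  q(x) = -2x^2 + x - 1/2.
Indicial equation: r(r-1) + (3/2) r + (-1/2) = 0 -> roots r_1 = 1/2, r_2 = -1.
Take r = r_1 = 1/2. Let y(x) = x^r sum_{n>=0} a_n x^n with a_0 = 1.
Substitute y = x^r sum a_n x^n and match x^{r+n}. The recurrence is
  D(n) a_n + 1 a_{n-1} - 2 a_{n-2} = 0,  where D(n) = (r+n)(r+n-1) + (3/2)(r+n) + (-1/2).
  a_n = [-1 a_{n-1} + 2 a_{n-2}] / D(n).
Since the indicial polynomial factors as (r - r_1)(r - r_2), D(n) = (r_1 + n - r_1)(r_1 + n - r_2) = n(n + 3/2).
Evaluating step by step (a_0 = 1):
  n = 1: D(1) = 1(1 + 3/2) = 5/2; numerator = -1(1) = -1; a_1 = (-1)/(5/2) = -2/5
  n = 2: D(2) = 2(2 + 3/2) = 7; numerator = -1(-2/5) + 2(1) = 12/5; a_2 = (12/5)/(7) = 12/35
  n = 3: D(3) = 3(3 + 3/2) = 27/2; numerator = -1(12/35) + 2(-2/5) = -8/7; a_3 = (-8/7)/(27/2) = -16/189

r = 1/2; a_0 = 1; a_1 = -2/5; a_2 = 12/35; a_3 = -16/189


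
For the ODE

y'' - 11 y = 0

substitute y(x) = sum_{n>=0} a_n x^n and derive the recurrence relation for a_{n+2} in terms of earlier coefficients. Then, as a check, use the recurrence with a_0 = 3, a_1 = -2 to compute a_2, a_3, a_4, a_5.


Substitute y = sum_n a_n x^n into y'' + (const) y = 0.
y''(x) = sum_{n>=0} (n+2)(n+1) a_{n+2} x^n.
The ODE becomes sum_n [(n+2)(n+1) a_{n+2} - 11 a_n] x^n = 0.
Setting each coefficient to zero gives the recurrence:
  (n+2)(n+1) a_{n+2} - 11 a_n = 0,
  a_{n+2} = 11 / ((n+1)(n+2)) a_n.

Check with a_0 = 3, a_1 = -2 (apply the recurrence for n = 0, 1, 2, 3): a_0 = 3, a_1 = -2, a_2 = 33/2, a_3 = -11/3, a_4 = 121/8, a_5 = -121/60.

a_{n+2} = 11/((n+1)(n+2)) * a_n; check: a_0 = 3, a_1 = -2, a_2 = 33/2, a_3 = -11/3, a_4 = 121/8, a_5 = -121/60


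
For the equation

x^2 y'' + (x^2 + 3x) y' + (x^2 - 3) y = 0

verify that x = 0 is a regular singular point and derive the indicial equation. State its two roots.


Divide by x^2 to reach normal form y'' + P_1(x) y' + P_2(x) y = 0 with P_1(x) = 1 + 3/x and P_2(x) = 1 - 3/x^2.
x = 0 is a singular point because the y'-coefficient 1 + 3/x has a pole at x = 0 and the y-coefficient 1 - 3/x^2 has a pole at x = 0.
It is a regular singular point because x P_1(x) = p(x) = x + 3 and x^2 P_2(x) = q(x) = x^2 - 3 are polynomials, hence analytic at x = 0.
p(0) = 3,  q(0) = -3.
Indicial equation: r(r-1) + p(0) r + q(0) = 0, i.e. r^2 + (p(0) - 1) r + q(0) = 0, i.e. r^2 + 2 r - 3 = 0.
Discriminant: (2)^2 - 4(-3) = 16, so r = (-2 ± 4)/2.
Solving: r_1 = 1, r_2 = -3.

indicial: r^2 + 2 r - 3 = 0; roots r_1 = 1, r_2 = -3


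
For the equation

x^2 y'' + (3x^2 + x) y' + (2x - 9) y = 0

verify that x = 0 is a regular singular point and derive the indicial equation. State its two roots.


Divide by x^2 to reach normal form y'' + P_1(x) y' + P_2(x) y = 0 with P_1(x) = 3 + 1/x and P_2(x) = 2/x - 9/x^2.
x = 0 is a singular point because the y'-coefficient 3 + 1/x has a pole at x = 0 and the y-coefficient 2/x - 9/x^2 has a pole at x = 0.
It is a regular singular point because x P_1(x) = p(x) = 3x + 1 and x^2 P_2(x) = q(x) = 2x - 9 are polynomials, hence analytic at x = 0.
p(0) = 1,  q(0) = -9.
Indicial equation: r(r-1) + p(0) r + q(0) = 0, i.e. r^2 + (p(0) - 1) r + q(0) = 0, i.e. r^2 - 9 = 0.
Discriminant: (0)^2 - 4(-9) = 36, so r = (0 ± 6)/2.
Solving: r_1 = 3, r_2 = -3.

indicial: r^2 - 9 = 0; roots r_1 = 3, r_2 = -3


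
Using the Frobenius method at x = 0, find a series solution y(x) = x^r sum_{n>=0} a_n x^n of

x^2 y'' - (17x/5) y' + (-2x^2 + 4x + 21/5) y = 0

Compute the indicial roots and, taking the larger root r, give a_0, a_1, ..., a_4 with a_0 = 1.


Write in Frobenius form y'' + (p(x)/x) y' + (q(x)/x^2) y = 0:
  p(x) = -17/5,  q(x) = -2x^2 + 4x + 21/5.
Indicial equation: r(r-1) + (-17/5) r + (21/5) = 0 -> roots r_1 = 3, r_2 = 7/5.
Take r = r_1 = 3. Let y(x) = x^r sum_{n>=0} a_n x^n with a_0 = 1.
Substitute y = x^r sum a_n x^n and match x^{r+n}. The recurrence is
  D(n) a_n + 4 a_{n-1} - 2 a_{n-2} = 0,  where D(n) = (r+n)(r+n-1) + (-17/5)(r+n) + (21/5).
  a_n = [-4 a_{n-1} + 2 a_{n-2}] / D(n).
Since the indicial polynomial factors as (r - r_1)(r - r_2), D(n) = (r_1 + n - r_1)(r_1 + n - r_2) = n(n + 8/5).
Evaluating step by step (a_0 = 1):
  n = 1: D(1) = 1(1 + 8/5) = 13/5; numerator = -4(1) = -4; a_1 = (-4)/(13/5) = -20/13
  n = 2: D(2) = 2(2 + 8/5) = 36/5; numerator = -4(-20/13) + 2(1) = 106/13; a_2 = (106/13)/(36/5) = 265/234
  n = 3: D(3) = 3(3 + 8/5) = 69/5; numerator = -4(265/234) + 2(-20/13) = -890/117; a_3 = (-890/117)/(69/5) = -4450/8073
  n = 4: D(4) = 4(4 + 8/5) = 112/5; numerator = -4(-4450/8073) + 2(265/234) = 36085/8073; a_4 = (36085/8073)/(112/5) = 25775/129168

r = 3; a_0 = 1; a_1 = -20/13; a_2 = 265/234; a_3 = -4450/8073; a_4 = 25775/129168


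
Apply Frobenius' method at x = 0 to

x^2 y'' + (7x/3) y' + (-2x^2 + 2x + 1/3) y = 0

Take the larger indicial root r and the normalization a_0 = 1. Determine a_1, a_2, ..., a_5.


Write in Frobenius form y'' + (p(x)/x) y' + (q(x)/x^2) y = 0:
  p(x) = 7/3,  q(x) = -2x^2 + 2x + 1/3.
Indicial equation: r(r-1) + (7/3) r + (1/3) = 0 -> roots r_1 = -1/3, r_2 = -1.
Take r = r_1 = -1/3. Let y(x) = x^r sum_{n>=0} a_n x^n with a_0 = 1.
Substitute y = x^r sum a_n x^n and match x^{r+n}. The recurrence is
  D(n) a_n + 2 a_{n-1} - 2 a_{n-2} = 0,  where D(n) = (r+n)(r+n-1) + (7/3)(r+n) + (1/3).
  a_n = [-2 a_{n-1} + 2 a_{n-2}] / D(n).
Since the indicial polynomial factors as (r - r_1)(r - r_2), D(n) = (r_1 + n - r_1)(r_1 + n - r_2) = n(n + 2/3).
Evaluating step by step (a_0 = 1):
  n = 1: D(1) = 1(1 + 2/3) = 5/3; numerator = -2(1) = -2; a_1 = (-2)/(5/3) = -6/5
  n = 2: D(2) = 2(2 + 2/3) = 16/3; numerator = -2(-6/5) + 2(1) = 22/5; a_2 = (22/5)/(16/3) = 33/40
  n = 3: D(3) = 3(3 + 2/3) = 11; numerator = -2(33/40) + 2(-6/5) = -81/20; a_3 = (-81/20)/(11) = -81/220
  n = 4: D(4) = 4(4 + 2/3) = 56/3; numerator = -2(-81/220) + 2(33/40) = 105/44; a_4 = (105/44)/(56/3) = 45/352
  n = 5: D(5) = 5(5 + 2/3) = 85/3; numerator = -2(45/352) + 2(-81/220) = -873/880; a_5 = (-873/880)/(85/3) = -2619/74800

r = -1/3; a_0 = 1; a_1 = -6/5; a_2 = 33/40; a_3 = -81/220; a_4 = 45/352; a_5 = -2619/74800


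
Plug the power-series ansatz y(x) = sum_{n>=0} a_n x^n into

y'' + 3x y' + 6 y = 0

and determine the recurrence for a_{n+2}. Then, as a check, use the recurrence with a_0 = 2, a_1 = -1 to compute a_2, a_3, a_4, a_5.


Substitute y = sum_n a_n x^n.
y''(x) has coefficient (n+2)(n+1) a_{n+2} at x^n;
3 x y'(x) has coefficient 3 n a_n at x^n (shift);
6 y(x) has coefficient 6 a_n at x^n.
Matching x^n: (n+2)(n+1) a_{n+2} + (3n + 6) a_n = 0.
Thus a_{n+2} = (-3n - 6) / ((n+1)(n+2)) * a_n.

Check with a_0 = 2, a_1 = -1 (apply the recurrence for n = 0, 1, 2, 3): a_0 = 2, a_1 = -1, a_2 = -6, a_3 = 3/2, a_4 = 6, a_5 = -9/8.

a_(n+2) = (-3n - 6) / ((n+1)(n+2)) * a_n; check: a_0 = 2, a_1 = -1, a_2 = -6, a_3 = 3/2, a_4 = 6, a_5 = -9/8


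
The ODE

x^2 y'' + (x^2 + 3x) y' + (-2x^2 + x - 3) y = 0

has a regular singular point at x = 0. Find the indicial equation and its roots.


Divide by x^2 to reach normal form y'' + P_1(x) y' + P_2(x) y = 0 with P_1(x) = 1 + 3/x and P_2(x) = -2 + 1/x - 3/x^2.
x = 0 is a singular point because the y'-coefficient 1 + 3/x has a pole at x = 0 and the y-coefficient -2 + 1/x - 3/x^2 has a pole at x = 0.
It is a regular singular point because x P_1(x) = p(x) = x + 3 and x^2 P_2(x) = q(x) = -2x^2 + x - 3 are polynomials, hence analytic at x = 0.
p(0) = 3,  q(0) = -3.
Indicial equation: r(r-1) + p(0) r + q(0) = 0, i.e. r^2 + (p(0) - 1) r + q(0) = 0, i.e. r^2 + 2 r - 3 = 0.
Discriminant: (2)^2 - 4(-3) = 16, so r = (-2 ± 4)/2.
Solving: r_1 = 1, r_2 = -3.

indicial: r^2 + 2 r - 3 = 0; roots r_1 = 1, r_2 = -3


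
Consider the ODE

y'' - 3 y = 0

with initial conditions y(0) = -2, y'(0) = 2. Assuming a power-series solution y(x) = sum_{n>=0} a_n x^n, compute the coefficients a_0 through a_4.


Ansatz: y(x) = sum_{n>=0} a_n x^n, so y'(x) = sum_{n>=1} n a_n x^(n-1) and y''(x) = sum_{n>=2} n(n-1) a_n x^(n-2).
Substitute into P(x) y'' + Q(x) y' + R(x) y = 0 with P(x) = 1, Q(x) = 0, R(x) = -3, and match powers of x.
Initial conditions: a_0 = -2, a_1 = 2.
Setting the coefficient of each power of x to zero and solving order by order (substituting the coefficients already found):
  x^0: 2 a_2 - 3 a_0 = 0  ->  2 a_2 = 3 a_0 = -6  ->  a_2 = -3
  x^1: 6 a_3 - 3 a_1 = 0  ->  6 a_3 = 3 a_1 = 6  ->  a_3 = 1
  x^2: 12 a_4 - 3 a_2 = 0  ->  12 a_4 = 3 a_2 = -9  ->  a_4 = -3/4
Truncated series: y(x) = -2 + 2 x - 3 x^2 + x^3 - (3/4) x^4 + O(x^5).

a_0 = -2; a_1 = 2; a_2 = -3; a_3 = 1; a_4 = -3/4


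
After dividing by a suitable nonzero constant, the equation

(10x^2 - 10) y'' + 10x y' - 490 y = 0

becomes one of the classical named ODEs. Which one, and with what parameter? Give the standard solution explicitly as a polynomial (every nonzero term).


All three coefficients share the factor -10; dividing through by -10 gives  (1 - x^2) y'' - x y' + 49 y = 0.
This matches the Chebyshev equation (1 - x^2) y'' - x y' + n^2 y = 0 (note the -x y' term, not -2x y') with n^2 = 49, so n = 7; the polynomial solution is T_7(x).
With y = sum_k a_k x^k, matching x^k gives (k+2)(k+1) a_{k+2} = (k^2 - n^2) a_k = (k - 7)(k + 7) a_k. The right side vanishes at k = 7, so the series with the parity of 7 terminates at degree 7.
Standard normalization: leading coefficient of T_n is 2^(n-1), so a_7 = 2^6 = 64. Work downward with a_k = (k+1)(k+2) a_{k+2} / ((k - 7)(k + 7)):
  a_5 = (6)(7)(64) / ((5 - 7)(5 + 7)) = 2688/(-24) = -112
  a_3 = (4)(5)(-112) / ((3 - 7)(3 + 7)) = -2240/(-40) = 56
  a_1 = (2)(3)(56) / ((1 - 7)(1 + 7)) = 336/(-48) = -7
Hence T_7(x) = 64 x^7 - 112 x^5 + 56 x^3 - 7 x.

T_7(x); series = 64 x^7 - 112 x^5 + 56 x^3 - 7 x


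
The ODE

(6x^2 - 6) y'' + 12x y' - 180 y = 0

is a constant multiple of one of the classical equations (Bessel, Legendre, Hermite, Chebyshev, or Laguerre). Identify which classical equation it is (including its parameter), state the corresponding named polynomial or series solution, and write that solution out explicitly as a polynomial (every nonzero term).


All three coefficients share the factor -6; dividing through by -6 gives  (1 - x^2) y'' - 2x y' + 30 y = 0.
This matches the Legendre equation (1 - x^2) y'' - 2x y' + n(n+1) y = 0 (note the -2x y' term) with n(n+1) = 30, so n = 5; the polynomial solution is P_5(x).
With y = sum_k a_k x^k, matching x^k gives (k+2)(k+1) a_{k+2} = [k(k+1) - n(n+1)] a_k = (k - 5)(k + 6) a_k. The right side vanishes at k = 5, so the series with the parity of 5 terminates at degree 5.
Standard normalization (P_n(1) = 1): leading coefficient (2n)!/(2^n (n!)^2) = 3628800/(32*14400) = 63/8, so a_5 = 63/8. Work downward with a_k = (k+1)(k+2) a_{k+2} / ((k - 5)(k + 6)):
  a_3 = (4)(5)(63/8) / ((3 - 5)(3 + 6)) = (315/2)/(-18) = -35/4
  a_1 = (2)(3)(-35/4) / ((1 - 5)(1 + 6)) = (-105/2)/(-28) = 15/8
Hence P_5(x) = 63 x^5/8 - 35 x^3/4 + 15 x/8.

P_5(x); series = 63 x^5/8 - 35 x^3/4 + 15 x/8


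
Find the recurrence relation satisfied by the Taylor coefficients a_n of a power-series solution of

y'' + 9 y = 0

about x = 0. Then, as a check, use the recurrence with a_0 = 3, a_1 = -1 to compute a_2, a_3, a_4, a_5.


Substitute y = sum_n a_n x^n into y'' + (const) y = 0.
y''(x) = sum_{n>=0} (n+2)(n+1) a_{n+2} x^n.
The ODE becomes sum_n [(n+2)(n+1) a_{n+2} + 9 a_n] x^n = 0.
Setting each coefficient to zero gives the recurrence:
  (n+2)(n+1) a_{n+2} + 9 a_n = 0,
  a_{n+2} = -9 / ((n+1)(n+2)) a_n.

Check with a_0 = 3, a_1 = -1 (apply the recurrence for n = 0, 1, 2, 3): a_0 = 3, a_1 = -1, a_2 = -27/2, a_3 = 3/2, a_4 = 81/8, a_5 = -27/40.

a_{n+2} = -9/((n+1)(n+2)) * a_n; check: a_0 = 3, a_1 = -1, a_2 = -27/2, a_3 = 3/2, a_4 = 81/8, a_5 = -27/40


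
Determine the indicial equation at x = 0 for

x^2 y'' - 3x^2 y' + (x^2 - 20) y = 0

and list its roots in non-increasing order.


Divide by x^2 to reach normal form y'' + P_1(x) y' + P_2(x) y = 0 with P_1(x) = -3 and P_2(x) = 1 - 20/x^2.
x = 0 is a singular point because the y-coefficient 1 - 20/x^2 has a pole at x = 0.
It is a regular singular point because x P_1(x) = p(x) = -3x and x^2 P_2(x) = q(x) = x^2 - 20 are polynomials, hence analytic at x = 0.
p(0) = 0,  q(0) = -20.
Indicial equation: r(r-1) + p(0) r + q(0) = 0, i.e. r^2 + (p(0) - 1) r + q(0) = 0, i.e. r^2 - 1 r - 20 = 0.
Discriminant: (-1)^2 - 4(-20) = 81, so r = (1 ± 9)/2.
Solving: r_1 = 5, r_2 = -4.

indicial: r^2 - 1 r - 20 = 0; roots r_1 = 5, r_2 = -4


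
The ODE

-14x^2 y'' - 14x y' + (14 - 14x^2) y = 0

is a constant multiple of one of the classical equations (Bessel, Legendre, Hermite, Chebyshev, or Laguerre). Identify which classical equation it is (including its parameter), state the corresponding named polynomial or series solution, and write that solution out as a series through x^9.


All three coefficients share the factor -14; dividing through by -14 gives  x^2 y'' + x y' + (x^2 - 1) y = 0.
This matches the Bessel equation x^2 y'' + x y' + (x^2 - nu^2) y = 0 with nu^2 = 1, so nu = 1; the solution bounded at x = 0 is J_1(x).
Frobenius at x = 0: indicial roots ±nu; for r = nu the recurrence k(k + 2nu) c_k = -c_{k-2} gives the standard series J_nu(x) = sum_{k>=0} (-1)^k / (k! (k+nu)!) (x/2)^(2k+nu). Evaluate the first 5 terms:
  k = 0: (-1)^0 / (0! * 1! * 2^1) x^1 = 1/(1*1*2) x^1 = (1/2) x^1
  k = 1: (-1)^1 / (1! * 2! * 2^3) x^3 = -1/(1*2*8) x^3 = (-1/16) x^3
  k = 2: (-1)^2 / (2! * 3! * 2^5) x^5 = 1/(2*6*32) x^5 = (1/384) x^5
  k = 3: (-1)^3 / (3! * 4! * 2^7) x^7 = -1/(6*24*128) x^7 = (-1/18432) x^7
  k = 4: (-1)^4 / (4! * 5! * 2^9) x^9 = 1/(24*120*512) x^9 = (1/1474560) x^9
Hence J_1(x) = x^9/1474560 - x^7/18432 + x^5/384 - x^3/16 + x/2 + ....

J_1(x); series = x^9/1474560 - x^7/18432 + x^5/384 - x^3/16 + x/2


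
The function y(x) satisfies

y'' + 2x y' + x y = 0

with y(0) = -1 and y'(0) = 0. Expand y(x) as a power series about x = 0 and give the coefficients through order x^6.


Ansatz: y(x) = sum_{n>=0} a_n x^n, so y'(x) = sum_{n>=1} n a_n x^(n-1) and y''(x) = sum_{n>=2} n(n-1) a_n x^(n-2).
Substitute into P(x) y'' + Q(x) y' + R(x) y = 0 with P(x) = 1, Q(x) = 2x, R(x) = x, and match powers of x.
Initial conditions: a_0 = -1, a_1 = 0.
Setting the coefficient of each power of x to zero and solving order by order (substituting the coefficients already found):
  x^0: 2 a_2 = 0  ->  a_2 = 0
  x^1: 6 a_3 + 2 a_1 + a_0 = 0  ->  6 a_3 = -2 a_1 - a_0 = 1  ->  a_3 = 1/6
  x^2: 12 a_4 + 4 a_2 + a_1 = 0  ->  12 a_4 = -4 a_2 - a_1 = 0  ->  a_4 = 0
  x^3: 20 a_5 + 6 a_3 + a_2 = 0  ->  20 a_5 = -6 a_3 - a_2 = -1  ->  a_5 = -1/20
  x^4: 30 a_6 + 8 a_4 + a_3 = 0  ->  30 a_6 = -8 a_4 - a_3 = -1/6  ->  a_6 = -1/180
Truncated series: y(x) = -1 + (1/6) x^3 - (1/20) x^5 - (1/180) x^6 + O(x^7).

a_0 = -1; a_1 = 0; a_2 = 0; a_3 = 1/6; a_4 = 0; a_5 = -1/20; a_6 = -1/180


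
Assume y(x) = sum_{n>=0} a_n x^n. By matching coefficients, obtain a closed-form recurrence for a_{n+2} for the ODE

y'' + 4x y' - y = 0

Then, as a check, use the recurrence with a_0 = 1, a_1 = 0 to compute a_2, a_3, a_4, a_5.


Substitute y = sum_n a_n x^n.
y''(x) has coefficient (n+2)(n+1) a_{n+2} at x^n;
4 x y'(x) has coefficient 4 n a_n at x^n (shift);
-y(x) has coefficient -1 a_n at x^n.
Matching x^n: (n+2)(n+1) a_{n+2} + (4n - 1) a_n = 0.
Thus a_{n+2} = (-4n + 1) / ((n+1)(n+2)) * a_n.

Check with a_0 = 1, a_1 = 0 (apply the recurrence for n = 0, 1, 2, 3): a_0 = 1, a_1 = 0, a_2 = 1/2, a_3 = 0, a_4 = -7/24, a_5 = 0.

a_(n+2) = (-4n + 1) / ((n+1)(n+2)) * a_n; check: a_0 = 1, a_1 = 0, a_2 = 1/2, a_3 = 0, a_4 = -7/24, a_5 = 0


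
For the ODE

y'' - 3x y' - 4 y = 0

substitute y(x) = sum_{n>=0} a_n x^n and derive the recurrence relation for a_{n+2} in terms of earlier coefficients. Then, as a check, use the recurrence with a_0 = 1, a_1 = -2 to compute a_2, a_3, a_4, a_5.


Substitute y = sum_n a_n x^n.
y''(x) has coefficient (n+2)(n+1) a_{n+2} at x^n;
-3 x y'(x) has coefficient -3 n a_n at x^n (shift);
-4 y(x) has coefficient -4 a_n at x^n.
Matching x^n: (n+2)(n+1) a_{n+2} + (-3n - 4) a_n = 0.
Thus a_{n+2} = (3n + 4) / ((n+1)(n+2)) * a_n.

Check with a_0 = 1, a_1 = -2 (apply the recurrence for n = 0, 1, 2, 3): a_0 = 1, a_1 = -2, a_2 = 2, a_3 = -7/3, a_4 = 5/3, a_5 = -91/60.

a_(n+2) = (3n + 4) / ((n+1)(n+2)) * a_n; check: a_0 = 1, a_1 = -2, a_2 = 2, a_3 = -7/3, a_4 = 5/3, a_5 = -91/60


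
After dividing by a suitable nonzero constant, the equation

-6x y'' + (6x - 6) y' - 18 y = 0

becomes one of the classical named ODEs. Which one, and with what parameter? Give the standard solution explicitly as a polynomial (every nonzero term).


All three coefficients share the factor -6; dividing through by -6 gives  x y'' + (1 - x) y' + 3 y = 0.
This matches the Laguerre equation x y'' + (1 - x) y' + n y = 0 with n = 3; the polynomial solution is L_3(x).
With y = sum_k a_k x^k, matching x^k gives (k+1)k a_{k+1} + (k+1) a_{k+1} - k a_k + n a_k = 0, i.e. (k+1)^2 a_{k+1} = (k - n) a_k = (k - 3) a_k. The right side vanishes at k = 3, so the series terminates at degree 3.
Standard normalization L_n(0) = 1 gives a_0 = 1. Work upward with a_{k+1} = (k - 3) a_k / (k+1)^2:
  a_1 = (0 - 3)(1) / 1^2 = -3/1 = -3
  a_2 = (1 - 3)(-3) / 2^2 = 6/4 = 3/2
  a_3 = (2 - 3)(3/2) / 3^2 = (-3/2)/9 = -1/6
Hence L_3(x) = -x^3/6 + 3 x^2/2 - 3 x + 1.

L_3(x); series = -x^3/6 + 3 x^2/2 - 3 x + 1


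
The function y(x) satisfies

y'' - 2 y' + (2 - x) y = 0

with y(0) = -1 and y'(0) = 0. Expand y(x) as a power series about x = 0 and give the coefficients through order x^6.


Ansatz: y(x) = sum_{n>=0} a_n x^n, so y'(x) = sum_{n>=1} n a_n x^(n-1) and y''(x) = sum_{n>=2} n(n-1) a_n x^(n-2).
Substitute into P(x) y'' + Q(x) y' + R(x) y = 0 with P(x) = 1, Q(x) = -2, R(x) = 2 - x, and match powers of x.
Initial conditions: a_0 = -1, a_1 = 0.
Setting the coefficient of each power of x to zero and solving order by order (substituting the coefficients already found):
  x^0: 2 a_2 - 2 a_1 + 2 a_0 = 0  ->  2 a_2 = 2 a_1 - 2 a_0 = 2  ->  a_2 = 1
  x^1: 6 a_3 - 4 a_2 + 2 a_1 - a_0 = 0  ->  6 a_3 = 4 a_2 - 2 a_1 + a_0 = 3  ->  a_3 = 1/2
  x^2: 12 a_4 - 6 a_3 + 2 a_2 - a_1 = 0  ->  12 a_4 = 6 a_3 - 2 a_2 + a_1 = 1  ->  a_4 = 1/12
  x^3: 20 a_5 - 8 a_4 + 2 a_3 - a_2 = 0  ->  20 a_5 = 8 a_4 - 2 a_3 + a_2 = 2/3  ->  a_5 = 1/30
  x^4: 30 a_6 - 10 a_5 + 2 a_4 - a_3 = 0  ->  30 a_6 = 10 a_5 - 2 a_4 + a_3 = 2/3  ->  a_6 = 1/45
Truncated series: y(x) = -1 + x^2 + (1/2) x^3 + (1/12) x^4 + (1/30) x^5 + (1/45) x^6 + O(x^7).

a_0 = -1; a_1 = 0; a_2 = 1; a_3 = 1/2; a_4 = 1/12; a_5 = 1/30; a_6 = 1/45


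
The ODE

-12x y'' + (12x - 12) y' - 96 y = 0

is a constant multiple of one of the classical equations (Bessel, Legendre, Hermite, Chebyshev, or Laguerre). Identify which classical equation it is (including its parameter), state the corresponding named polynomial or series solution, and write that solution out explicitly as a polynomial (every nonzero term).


All three coefficients share the factor -12; dividing through by -12 gives  x y'' + (1 - x) y' + 8 y = 0.
This matches the Laguerre equation x y'' + (1 - x) y' + n y = 0 with n = 8; the polynomial solution is L_8(x).
With y = sum_k a_k x^k, matching x^k gives (k+1)k a_{k+1} + (k+1) a_{k+1} - k a_k + n a_k = 0, i.e. (k+1)^2 a_{k+1} = (k - n) a_k = (k - 8) a_k. The right side vanishes at k = 8, so the series terminates at degree 8.
Standard normalization L_n(0) = 1 gives a_0 = 1. Work upward with a_{k+1} = (k - 8) a_k / (k+1)^2:
  a_1 = (0 - 8)(1) / 1^2 = -8/1 = -8
  a_2 = (1 - 8)(-8) / 2^2 = 56/4 = 14
  a_3 = (2 - 8)(14) / 3^2 = -84/9 = -28/3
  a_4 = (3 - 8)(-28/3) / 4^2 = (140/3)/16 = 35/12
  a_5 = (4 - 8)(35/12) / 5^2 = (-35/3)/25 = -7/15
  a_6 = (5 - 8)(-7/15) / 6^2 = (7/5)/36 = 7/180
  a_7 = (6 - 8)(7/180) / 7^2 = (-7/90)/49 = -1/630
  a_8 = (7 - 8)(-1/630) / 8^2 = (1/630)/64 = 1/40320
Hence L_8(x) = x^8/40320 - x^7/630 + 7 x^6/180 - 7 x^5/15 + 35 x^4/12 - 28 x^3/3 + 14 x^2 - 8 x + 1.

L_8(x); series = x^8/40320 - x^7/630 + 7 x^6/180 - 7 x^5/15 + 35 x^4/12 - 28 x^3/3 + 14 x^2 - 8 x + 1


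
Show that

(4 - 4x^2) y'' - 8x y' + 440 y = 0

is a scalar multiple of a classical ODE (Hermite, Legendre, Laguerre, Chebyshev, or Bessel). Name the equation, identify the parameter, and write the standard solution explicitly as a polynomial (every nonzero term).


All three coefficients share the factor 4; dividing through by 4 gives  (1 - x^2) y'' - 2x y' + 110 y = 0.
This matches the Legendre equation (1 - x^2) y'' - 2x y' + n(n+1) y = 0 (note the -2x y' term) with n(n+1) = 110, so n = 10; the polynomial solution is P_10(x).
With y = sum_k a_k x^k, matching x^k gives (k+2)(k+1) a_{k+2} = [k(k+1) - n(n+1)] a_k = (k - 10)(k + 11) a_k. The right side vanishes at k = 10, so the series with the parity of 10 terminates at degree 10.
Standard normalization (P_n(1) = 1): leading coefficient (2n)!/(2^n (n!)^2) = 2432902008176640000/(1024*13168189440000) = 46189/256, so a_10 = 46189/256. Work downward with a_k = (k+1)(k+2) a_{k+2} / ((k - 10)(k + 11)):
  a_8 = (9)(10)(46189/256) / ((8 - 10)(8 + 11)) = (2078505/128)/(-38) = -109395/256
  a_6 = (7)(8)(-109395/256) / ((6 - 10)(6 + 11)) = (-765765/32)/(-68) = 45045/128
  a_4 = (5)(6)(45045/128) / ((4 - 10)(4 + 11)) = (675675/64)/(-90) = -15015/128
  a_2 = (3)(4)(-15015/128) / ((2 - 10)(2 + 11)) = (-45045/32)/(-104) = 3465/256
  a_0 = (1)(2)(3465/256) / ((0 - 10)(0 + 11)) = (3465/128)/(-110) = -63/256
Hence P_10(x) = 46189 x^10/256 - 109395 x^8/256 + 45045 x^6/128 - 15015 x^4/128 + 3465 x^2/256 - 63/256.

P_10(x); series = 46189 x^10/256 - 109395 x^8/256 + 45045 x^6/128 - 15015 x^4/128 + 3465 x^2/256 - 63/256


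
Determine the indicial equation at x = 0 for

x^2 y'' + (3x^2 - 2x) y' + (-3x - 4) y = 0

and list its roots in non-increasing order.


Divide by x^2 to reach normal form y'' + P_1(x) y' + P_2(x) y = 0 with P_1(x) = 3 - 2/x and P_2(x) = -3/x - 4/x^2.
x = 0 is a singular point because the y'-coefficient 3 - 2/x has a pole at x = 0 and the y-coefficient -3/x - 4/x^2 has a pole at x = 0.
It is a regular singular point because x P_1(x) = p(x) = 3x - 2 and x^2 P_2(x) = q(x) = -3x - 4 are polynomials, hence analytic at x = 0.
p(0) = -2,  q(0) = -4.
Indicial equation: r(r-1) + p(0) r + q(0) = 0, i.e. r^2 + (p(0) - 1) r + q(0) = 0, i.e. r^2 - 3 r - 4 = 0.
Discriminant: (-3)^2 - 4(-4) = 25, so r = (3 ± 5)/2.
Solving: r_1 = 4, r_2 = -1.

indicial: r^2 - 3 r - 4 = 0; roots r_1 = 4, r_2 = -1


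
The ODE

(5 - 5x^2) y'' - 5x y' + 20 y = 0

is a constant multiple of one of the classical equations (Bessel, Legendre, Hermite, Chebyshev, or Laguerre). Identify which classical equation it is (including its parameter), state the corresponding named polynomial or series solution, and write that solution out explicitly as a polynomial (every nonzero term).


All three coefficients share the factor 5; dividing through by 5 gives  (1 - x^2) y'' - x y' + 4 y = 0.
This matches the Chebyshev equation (1 - x^2) y'' - x y' + n^2 y = 0 (note the -x y' term, not -2x y') with n^2 = 4, so n = 2; the polynomial solution is T_2(x).
With y = sum_k a_k x^k, matching x^k gives (k+2)(k+1) a_{k+2} = (k^2 - n^2) a_k = (k - 2)(k + 2) a_k. The right side vanishes at k = 2, so the series with the parity of 2 terminates at degree 2.
Standard normalization: leading coefficient of T_n is 2^(n-1), so a_2 = 2^1 = 2. Work downward with a_k = (k+1)(k+2) a_{k+2} / ((k - 2)(k + 2)):
  a_0 = (1)(2)(2) / ((0 - 2)(0 + 2)) = 4/(-4) = -1
Hence T_2(x) = 2 x^2 - 1.

T_2(x); series = 2 x^2 - 1


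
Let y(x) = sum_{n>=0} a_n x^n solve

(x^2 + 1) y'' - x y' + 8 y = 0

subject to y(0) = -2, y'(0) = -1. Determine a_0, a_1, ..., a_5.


Ansatz: y(x) = sum_{n>=0} a_n x^n, so y'(x) = sum_{n>=1} n a_n x^(n-1) and y''(x) = sum_{n>=2} n(n-1) a_n x^(n-2).
Substitute into P(x) y'' + Q(x) y' + R(x) y = 0 with P(x) = x^2 + 1, Q(x) = -x, R(x) = 8, and match powers of x.
Initial conditions: a_0 = -2, a_1 = -1.
Setting the coefficient of each power of x to zero and solving order by order (substituting the coefficients already found):
  x^0: 2 a_2 + 8 a_0 = 0  ->  2 a_2 = -8 a_0 = 16  ->  a_2 = 8
  x^1: 6 a_3 + 7 a_1 = 0  ->  6 a_3 = -7 a_1 = 7  ->  a_3 = 7/6
  x^2: 12 a_4 + 8 a_2 = 0  ->  12 a_4 = -8 a_2 = -64  ->  a_4 = -16/3
  x^3: 20 a_5 + 11 a_3 = 0  ->  20 a_5 = -11 a_3 = -77/6  ->  a_5 = -77/120
Truncated series: y(x) = -2 - x + 8 x^2 + (7/6) x^3 - (16/3) x^4 - (77/120) x^5 + O(x^6).

a_0 = -2; a_1 = -1; a_2 = 8; a_3 = 7/6; a_4 = -16/3; a_5 = -77/120


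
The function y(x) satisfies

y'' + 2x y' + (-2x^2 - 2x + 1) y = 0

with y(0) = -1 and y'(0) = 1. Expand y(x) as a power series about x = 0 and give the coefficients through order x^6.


Ansatz: y(x) = sum_{n>=0} a_n x^n, so y'(x) = sum_{n>=1} n a_n x^(n-1) and y''(x) = sum_{n>=2} n(n-1) a_n x^(n-2).
Substitute into P(x) y'' + Q(x) y' + R(x) y = 0 with P(x) = 1, Q(x) = 2x, R(x) = -2x^2 - 2x + 1, and match powers of x.
Initial conditions: a_0 = -1, a_1 = 1.
Setting the coefficient of each power of x to zero and solving order by order (substituting the coefficients already found):
  x^0: 2 a_2 + a_0 = 0  ->  2 a_2 = -a_0 = 1  ->  a_2 = 1/2
  x^1: 6 a_3 + 3 a_1 - 2 a_0 = 0  ->  6 a_3 = -3 a_1 + 2 a_0 = -5  ->  a_3 = -5/6
  x^2: 12 a_4 + 5 a_2 - 2 a_1 - 2 a_0 = 0  ->  12 a_4 = -5 a_2 + 2 a_1 + 2 a_0 = -5/2  ->  a_4 = -5/24
  x^3: 20 a_5 + 7 a_3 - 2 a_2 - 2 a_1 = 0  ->  20 a_5 = -7 a_3 + 2 a_2 + 2 a_1 = 53/6  ->  a_5 = 53/120
  x^4: 30 a_6 + 9 a_4 - 2 a_3 - 2 a_2 = 0  ->  30 a_6 = -9 a_4 + 2 a_3 + 2 a_2 = 29/24  ->  a_6 = 29/720
Truncated series: y(x) = -1 + x + (1/2) x^2 - (5/6) x^3 - (5/24) x^4 + (53/120) x^5 + (29/720) x^6 + O(x^7).

a_0 = -1; a_1 = 1; a_2 = 1/2; a_3 = -5/6; a_4 = -5/24; a_5 = 53/120; a_6 = 29/720


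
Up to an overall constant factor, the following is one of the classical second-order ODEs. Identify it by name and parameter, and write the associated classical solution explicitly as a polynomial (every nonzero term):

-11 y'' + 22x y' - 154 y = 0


All three coefficients share the factor -11; dividing through by -11 gives  y'' - 2x y' + 14 y = 0.
This matches the Hermite equation y'' - 2x y' + 2n y = 0 with 2n = 14, so n = 7; the polynomial solution is H_7(x).
With y = sum_k a_k x^k, matching x^k gives (k+2)(k+1) a_{k+2} = 2(k - n) a_k = 2(k - 7) a_k. The right side vanishes at k = 7, so the series with the parity of 7 terminates at degree 7.
Standard normalization: leading coefficient of H_n is 2^n, so a_7 = 2^7 = 128. Work downward with a_k = (k+1)(k+2) a_{k+2} / (2(k - n)):
  a_5 = (6)(7)(128) / (2(5 - 7)) = 5376/(-4) = -1344
  a_3 = (4)(5)(-1344) / (2(3 - 7)) = -26880/(-8) = 3360
  a_1 = (2)(3)(3360) / (2(1 - 7)) = 20160/(-12) = -1680
Hence H_7(x) = 128 x^7 - 1344 x^5 + 3360 x^3 - 1680 x.

H_7(x); series = 128 x^7 - 1344 x^5 + 3360 x^3 - 1680 x


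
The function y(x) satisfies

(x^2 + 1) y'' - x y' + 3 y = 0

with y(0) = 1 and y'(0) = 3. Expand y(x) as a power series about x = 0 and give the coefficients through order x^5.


Ansatz: y(x) = sum_{n>=0} a_n x^n, so y'(x) = sum_{n>=1} n a_n x^(n-1) and y''(x) = sum_{n>=2} n(n-1) a_n x^(n-2).
Substitute into P(x) y'' + Q(x) y' + R(x) y = 0 with P(x) = x^2 + 1, Q(x) = -x, R(x) = 3, and match powers of x.
Initial conditions: a_0 = 1, a_1 = 3.
Setting the coefficient of each power of x to zero and solving order by order (substituting the coefficients already found):
  x^0: 2 a_2 + 3 a_0 = 0  ->  2 a_2 = -3 a_0 = -3  ->  a_2 = -3/2
  x^1: 6 a_3 + 2 a_1 = 0  ->  6 a_3 = -2 a_1 = -6  ->  a_3 = -1
  x^2: 12 a_4 + 3 a_2 = 0  ->  12 a_4 = -3 a_2 = 9/2  ->  a_4 = 3/8
  x^3: 20 a_5 + 6 a_3 = 0  ->  20 a_5 = -6 a_3 = 6  ->  a_5 = 3/10
Truncated series: y(x) = 1 + 3 x - (3/2) x^2 - x^3 + (3/8) x^4 + (3/10) x^5 + O(x^6).

a_0 = 1; a_1 = 3; a_2 = -3/2; a_3 = -1; a_4 = 3/8; a_5 = 3/10


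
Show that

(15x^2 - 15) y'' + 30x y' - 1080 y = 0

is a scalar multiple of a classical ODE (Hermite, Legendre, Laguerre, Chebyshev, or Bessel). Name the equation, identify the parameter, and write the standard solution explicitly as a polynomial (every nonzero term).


All three coefficients share the factor -15; dividing through by -15 gives  (1 - x^2) y'' - 2x y' + 72 y = 0.
This matches the Legendre equation (1 - x^2) y'' - 2x y' + n(n+1) y = 0 (note the -2x y' term) with n(n+1) = 72, so n = 8; the polynomial solution is P_8(x).
With y = sum_k a_k x^k, matching x^k gives (k+2)(k+1) a_{k+2} = [k(k+1) - n(n+1)] a_k = (k - 8)(k + 9) a_k. The right side vanishes at k = 8, so the series with the parity of 8 terminates at degree 8.
Standard normalization (P_n(1) = 1): leading coefficient (2n)!/(2^n (n!)^2) = 20922789888000/(256*1625702400) = 6435/128, so a_8 = 6435/128. Work downward with a_k = (k+1)(k+2) a_{k+2} / ((k - 8)(k + 9)):
  a_6 = (7)(8)(6435/128) / ((6 - 8)(6 + 9)) = (45045/16)/(-30) = -3003/32
  a_4 = (5)(6)(-3003/32) / ((4 - 8)(4 + 9)) = (-45045/16)/(-52) = 3465/64
  a_2 = (3)(4)(3465/64) / ((2 - 8)(2 + 9)) = (10395/16)/(-66) = -315/32
  a_0 = (1)(2)(-315/32) / ((0 - 8)(0 + 9)) = (-315/16)/(-72) = 35/128
Hence P_8(x) = 6435 x^8/128 - 3003 x^6/32 + 3465 x^4/64 - 315 x^2/32 + 35/128.

P_8(x); series = 6435 x^8/128 - 3003 x^6/32 + 3465 x^4/64 - 315 x^2/32 + 35/128


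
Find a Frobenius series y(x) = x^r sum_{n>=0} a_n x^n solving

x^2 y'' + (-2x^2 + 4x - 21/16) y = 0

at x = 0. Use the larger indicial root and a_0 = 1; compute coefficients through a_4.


Write in Frobenius form y'' + (p(x)/x) y' + (q(x)/x^2) y = 0:
  p(x) = 0,  q(x) = -2x^2 + 4x - 21/16.
Indicial equation: r(r-1) + (0) r + (-21/16) = 0 -> roots r_1 = 7/4, r_2 = -3/4.
Take r = r_1 = 7/4. Let y(x) = x^r sum_{n>=0} a_n x^n with a_0 = 1.
Substitute y = x^r sum a_n x^n and match x^{r+n}. The recurrence is
  D(n) a_n + 4 a_{n-1} - 2 a_{n-2} = 0,  where D(n) = (r+n)(r+n-1) + (0)(r+n) + (-21/16).
  a_n = [-4 a_{n-1} + 2 a_{n-2}] / D(n).
Since the indicial polynomial factors as (r - r_1)(r - r_2), D(n) = (r_1 + n - r_1)(r_1 + n - r_2) = n(n + 5/2).
Evaluating step by step (a_0 = 1):
  n = 1: D(1) = 1(1 + 5/2) = 7/2; numerator = -4(1) = -4; a_1 = (-4)/(7/2) = -8/7
  n = 2: D(2) = 2(2 + 5/2) = 9; numerator = -4(-8/7) + 2(1) = 46/7; a_2 = (46/7)/(9) = 46/63
  n = 3: D(3) = 3(3 + 5/2) = 33/2; numerator = -4(46/63) + 2(-8/7) = -328/63; a_3 = (-328/63)/(33/2) = -656/2079
  n = 4: D(4) = 4(4 + 5/2) = 26; numerator = -4(-656/2079) + 2(46/63) = 5660/2079; a_4 = (5660/2079)/(26) = 2830/27027

r = 7/4; a_0 = 1; a_1 = -8/7; a_2 = 46/63; a_3 = -656/2079; a_4 = 2830/27027


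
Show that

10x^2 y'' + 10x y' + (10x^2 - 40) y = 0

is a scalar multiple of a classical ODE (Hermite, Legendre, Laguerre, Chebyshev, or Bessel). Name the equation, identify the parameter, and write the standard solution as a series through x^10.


All three coefficients share the factor 10; dividing through by 10 gives  x^2 y'' + x y' + (x^2 - 4) y = 0.
This matches the Bessel equation x^2 y'' + x y' + (x^2 - nu^2) y = 0 with nu^2 = 4, so nu = 2; the solution bounded at x = 0 is J_2(x).
Frobenius at x = 0: indicial roots ±nu; for r = nu the recurrence k(k + 2nu) c_k = -c_{k-2} gives the standard series J_nu(x) = sum_{k>=0} (-1)^k / (k! (k+nu)!) (x/2)^(2k+nu). Evaluate the first 5 terms:
  k = 0: (-1)^0 / (0! * 2! * 2^2) x^2 = 1/(1*2*4) x^2 = (1/8) x^2
  k = 1: (-1)^1 / (1! * 3! * 2^4) x^4 = -1/(1*6*16) x^4 = (-1/96) x^4
  k = 2: (-1)^2 / (2! * 4! * 2^6) x^6 = 1/(2*24*64) x^6 = (1/3072) x^6
  k = 3: (-1)^3 / (3! * 5! * 2^8) x^8 = -1/(6*120*256) x^8 = (-1/184320) x^8
  k = 4: (-1)^4 / (4! * 6! * 2^10) x^10 = 1/(24*720*1024) x^10 = (1/17694720) x^10
Hence J_2(x) = x^10/17694720 - x^8/184320 + x^6/3072 - x^4/96 + x^2/8 + ....

J_2(x); series = x^10/17694720 - x^8/184320 + x^6/3072 - x^4/96 + x^2/8


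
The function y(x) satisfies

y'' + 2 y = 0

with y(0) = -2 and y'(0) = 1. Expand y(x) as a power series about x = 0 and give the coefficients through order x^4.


Ansatz: y(x) = sum_{n>=0} a_n x^n, so y'(x) = sum_{n>=1} n a_n x^(n-1) and y''(x) = sum_{n>=2} n(n-1) a_n x^(n-2).
Substitute into P(x) y'' + Q(x) y' + R(x) y = 0 with P(x) = 1, Q(x) = 0, R(x) = 2, and match powers of x.
Initial conditions: a_0 = -2, a_1 = 1.
Setting the coefficient of each power of x to zero and solving order by order (substituting the coefficients already found):
  x^0: 2 a_2 + 2 a_0 = 0  ->  2 a_2 = -2 a_0 = 4  ->  a_2 = 2
  x^1: 6 a_3 + 2 a_1 = 0  ->  6 a_3 = -2 a_1 = -2  ->  a_3 = -1/3
  x^2: 12 a_4 + 2 a_2 = 0  ->  12 a_4 = -2 a_2 = -4  ->  a_4 = -1/3
Truncated series: y(x) = -2 + x + 2 x^2 - (1/3) x^3 - (1/3) x^4 + O(x^5).

a_0 = -2; a_1 = 1; a_2 = 2; a_3 = -1/3; a_4 = -1/3


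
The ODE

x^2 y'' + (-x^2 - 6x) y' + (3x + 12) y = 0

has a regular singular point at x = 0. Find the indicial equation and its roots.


Divide by x^2 to reach normal form y'' + P_1(x) y' + P_2(x) y = 0 with P_1(x) = -1 - 6/x and P_2(x) = 3/x + 12/x^2.
x = 0 is a singular point because the y'-coefficient -1 - 6/x has a pole at x = 0 and the y-coefficient 3/x + 12/x^2 has a pole at x = 0.
It is a regular singular point because x P_1(x) = p(x) = -x - 6 and x^2 P_2(x) = q(x) = 3x + 12 are polynomials, hence analytic at x = 0.
p(0) = -6,  q(0) = 12.
Indicial equation: r(r-1) + p(0) r + q(0) = 0, i.e. r^2 + (p(0) - 1) r + q(0) = 0, i.e. r^2 - 7 r + 12 = 0.
Discriminant: (-7)^2 - 4(12) = 1, so r = (7 ± 1)/2.
Solving: r_1 = 4, r_2 = 3.

indicial: r^2 - 7 r + 12 = 0; roots r_1 = 4, r_2 = 3


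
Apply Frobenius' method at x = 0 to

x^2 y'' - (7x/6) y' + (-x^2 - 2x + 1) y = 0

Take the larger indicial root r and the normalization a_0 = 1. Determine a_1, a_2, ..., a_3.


Write in Frobenius form y'' + (p(x)/x) y' + (q(x)/x^2) y = 0:
  p(x) = -7/6,  q(x) = -x^2 - 2x + 1.
Indicial equation: r(r-1) + (-7/6) r + (1) = 0 -> roots r_1 = 3/2, r_2 = 2/3.
Take r = r_1 = 3/2. Let y(x) = x^r sum_{n>=0} a_n x^n with a_0 = 1.
Substitute y = x^r sum a_n x^n and match x^{r+n}. The recurrence is
  D(n) a_n - 2 a_{n-1} - 1 a_{n-2} = 0,  where D(n) = (r+n)(r+n-1) + (-7/6)(r+n) + (1).
  a_n = [2 a_{n-1} + 1 a_{n-2}] / D(n).
Since the indicial polynomial factors as (r - r_1)(r - r_2), D(n) = (r_1 + n - r_1)(r_1 + n - r_2) = n(n + 5/6).
Evaluating step by step (a_0 = 1):
  n = 1: D(1) = 1(1 + 5/6) = 11/6; numerator = 2(1) = 2; a_1 = (2)/(11/6) = 12/11
  n = 2: D(2) = 2(2 + 5/6) = 17/3; numerator = 2(12/11) + 1(1) = 35/11; a_2 = (35/11)/(17/3) = 105/187
  n = 3: D(3) = 3(3 + 5/6) = 23/2; numerator = 2(105/187) + 1(12/11) = 414/187; a_3 = (414/187)/(23/2) = 36/187

r = 3/2; a_0 = 1; a_1 = 12/11; a_2 = 105/187; a_3 = 36/187


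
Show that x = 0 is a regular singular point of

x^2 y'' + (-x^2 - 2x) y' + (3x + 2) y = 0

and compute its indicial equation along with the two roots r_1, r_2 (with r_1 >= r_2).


Divide by x^2 to reach normal form y'' + P_1(x) y' + P_2(x) y = 0 with P_1(x) = -1 - 2/x and P_2(x) = 3/x + 2/x^2.
x = 0 is a singular point because the y'-coefficient -1 - 2/x has a pole at x = 0 and the y-coefficient 3/x + 2/x^2 has a pole at x = 0.
It is a regular singular point because x P_1(x) = p(x) = -x - 2 and x^2 P_2(x) = q(x) = 3x + 2 are polynomials, hence analytic at x = 0.
p(0) = -2,  q(0) = 2.
Indicial equation: r(r-1) + p(0) r + q(0) = 0, i.e. r^2 + (p(0) - 1) r + q(0) = 0, i.e. r^2 - 3 r + 2 = 0.
Discriminant: (-3)^2 - 4(2) = 1, so r = (3 ± 1)/2.
Solving: r_1 = 2, r_2 = 1.

indicial: r^2 - 3 r + 2 = 0; roots r_1 = 2, r_2 = 1


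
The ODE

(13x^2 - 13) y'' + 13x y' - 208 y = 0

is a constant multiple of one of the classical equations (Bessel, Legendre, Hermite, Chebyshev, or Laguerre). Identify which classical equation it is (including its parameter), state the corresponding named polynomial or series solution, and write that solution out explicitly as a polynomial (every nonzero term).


All three coefficients share the factor -13; dividing through by -13 gives  (1 - x^2) y'' - x y' + 16 y = 0.
This matches the Chebyshev equation (1 - x^2) y'' - x y' + n^2 y = 0 (note the -x y' term, not -2x y') with n^2 = 16, so n = 4; the polynomial solution is T_4(x).
With y = sum_k a_k x^k, matching x^k gives (k+2)(k+1) a_{k+2} = (k^2 - n^2) a_k = (k - 4)(k + 4) a_k. The right side vanishes at k = 4, so the series with the parity of 4 terminates at degree 4.
Standard normalization: leading coefficient of T_n is 2^(n-1), so a_4 = 2^3 = 8. Work downward with a_k = (k+1)(k+2) a_{k+2} / ((k - 4)(k + 4)):
  a_2 = (3)(4)(8) / ((2 - 4)(2 + 4)) = 96/(-12) = -8
  a_0 = (1)(2)(-8) / ((0 - 4)(0 + 4)) = -16/(-16) = 1
Hence T_4(x) = 8 x^4 - 8 x^2 + 1.

T_4(x); series = 8 x^4 - 8 x^2 + 1
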